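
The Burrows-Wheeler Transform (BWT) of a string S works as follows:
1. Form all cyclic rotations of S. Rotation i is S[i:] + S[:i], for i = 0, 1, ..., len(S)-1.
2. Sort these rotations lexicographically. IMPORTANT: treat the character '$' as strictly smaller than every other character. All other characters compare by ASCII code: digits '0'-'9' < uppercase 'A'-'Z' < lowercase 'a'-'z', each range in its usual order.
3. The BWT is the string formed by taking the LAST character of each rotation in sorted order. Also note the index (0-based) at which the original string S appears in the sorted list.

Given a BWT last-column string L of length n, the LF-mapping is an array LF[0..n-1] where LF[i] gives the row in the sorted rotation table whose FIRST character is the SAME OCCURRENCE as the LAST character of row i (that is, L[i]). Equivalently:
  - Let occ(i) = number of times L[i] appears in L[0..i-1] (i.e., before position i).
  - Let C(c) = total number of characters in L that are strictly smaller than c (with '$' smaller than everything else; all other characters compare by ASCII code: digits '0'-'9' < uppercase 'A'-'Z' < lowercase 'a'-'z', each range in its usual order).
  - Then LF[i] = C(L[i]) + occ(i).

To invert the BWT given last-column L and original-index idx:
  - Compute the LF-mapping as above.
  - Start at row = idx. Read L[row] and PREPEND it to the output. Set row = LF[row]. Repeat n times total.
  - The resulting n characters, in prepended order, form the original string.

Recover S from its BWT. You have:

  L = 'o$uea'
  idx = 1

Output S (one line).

Answer: aueo$

Derivation:
LF mapping: 3 0 4 2 1
Walk LF starting at row 1, prepending L[row]:
  step 1: row=1, L[1]='$', prepend. Next row=LF[1]=0
  step 2: row=0, L[0]='o', prepend. Next row=LF[0]=3
  step 3: row=3, L[3]='e', prepend. Next row=LF[3]=2
  step 4: row=2, L[2]='u', prepend. Next row=LF[2]=4
  step 5: row=4, L[4]='a', prepend. Next row=LF[4]=1
Reversed output: aueo$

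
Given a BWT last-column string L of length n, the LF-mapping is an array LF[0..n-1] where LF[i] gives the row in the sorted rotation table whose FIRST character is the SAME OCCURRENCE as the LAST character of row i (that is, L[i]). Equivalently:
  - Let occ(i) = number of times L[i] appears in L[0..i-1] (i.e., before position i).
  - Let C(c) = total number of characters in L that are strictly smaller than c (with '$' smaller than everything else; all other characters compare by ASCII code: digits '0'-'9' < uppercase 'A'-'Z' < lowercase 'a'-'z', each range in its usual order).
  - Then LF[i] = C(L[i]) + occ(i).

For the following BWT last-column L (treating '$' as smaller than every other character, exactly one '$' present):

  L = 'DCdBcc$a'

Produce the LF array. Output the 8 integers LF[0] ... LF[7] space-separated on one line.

Answer: 3 2 7 1 5 6 0 4

Derivation:
Char counts: '$':1, 'B':1, 'C':1, 'D':1, 'a':1, 'c':2, 'd':1
C (first-col start): C('$')=0, C('B')=1, C('C')=2, C('D')=3, C('a')=4, C('c')=5, C('d')=7
L[0]='D': occ=0, LF[0]=C('D')+0=3+0=3
L[1]='C': occ=0, LF[1]=C('C')+0=2+0=2
L[2]='d': occ=0, LF[2]=C('d')+0=7+0=7
L[3]='B': occ=0, LF[3]=C('B')+0=1+0=1
L[4]='c': occ=0, LF[4]=C('c')+0=5+0=5
L[5]='c': occ=1, LF[5]=C('c')+1=5+1=6
L[6]='$': occ=0, LF[6]=C('$')+0=0+0=0
L[7]='a': occ=0, LF[7]=C('a')+0=4+0=4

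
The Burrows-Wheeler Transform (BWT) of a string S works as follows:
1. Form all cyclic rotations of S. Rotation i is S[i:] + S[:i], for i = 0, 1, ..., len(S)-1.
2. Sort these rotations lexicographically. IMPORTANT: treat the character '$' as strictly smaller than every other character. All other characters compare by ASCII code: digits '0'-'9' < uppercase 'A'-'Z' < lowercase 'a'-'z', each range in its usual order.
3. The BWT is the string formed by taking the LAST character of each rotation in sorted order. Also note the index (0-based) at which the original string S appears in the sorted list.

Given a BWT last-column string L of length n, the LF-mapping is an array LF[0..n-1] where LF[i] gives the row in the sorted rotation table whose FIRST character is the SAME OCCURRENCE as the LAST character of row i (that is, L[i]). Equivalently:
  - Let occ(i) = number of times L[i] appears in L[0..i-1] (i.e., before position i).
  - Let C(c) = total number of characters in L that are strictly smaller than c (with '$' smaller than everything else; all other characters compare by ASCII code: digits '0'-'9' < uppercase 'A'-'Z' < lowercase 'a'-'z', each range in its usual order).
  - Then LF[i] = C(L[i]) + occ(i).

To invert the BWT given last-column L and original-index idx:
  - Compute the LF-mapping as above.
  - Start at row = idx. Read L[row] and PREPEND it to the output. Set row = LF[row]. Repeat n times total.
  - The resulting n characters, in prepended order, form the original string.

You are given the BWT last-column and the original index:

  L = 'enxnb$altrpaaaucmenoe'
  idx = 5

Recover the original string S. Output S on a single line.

Answer: bananacounterexample$

Derivation:
LF mapping: 7 12 20 13 5 0 1 10 18 17 16 2 3 4 19 6 11 8 14 15 9
Walk LF starting at row 5, prepending L[row]:
  step 1: row=5, L[5]='$', prepend. Next row=LF[5]=0
  step 2: row=0, L[0]='e', prepend. Next row=LF[0]=7
  step 3: row=7, L[7]='l', prepend. Next row=LF[7]=10
  step 4: row=10, L[10]='p', prepend. Next row=LF[10]=16
  step 5: row=16, L[16]='m', prepend. Next row=LF[16]=11
  step 6: row=11, L[11]='a', prepend. Next row=LF[11]=2
  step 7: row=2, L[2]='x', prepend. Next row=LF[2]=20
  step 8: row=20, L[20]='e', prepend. Next row=LF[20]=9
  step 9: row=9, L[9]='r', prepend. Next row=LF[9]=17
  step 10: row=17, L[17]='e', prepend. Next row=LF[17]=8
  step 11: row=8, L[8]='t', prepend. Next row=LF[8]=18
  step 12: row=18, L[18]='n', prepend. Next row=LF[18]=14
  step 13: row=14, L[14]='u', prepend. Next row=LF[14]=19
  step 14: row=19, L[19]='o', prepend. Next row=LF[19]=15
  step 15: row=15, L[15]='c', prepend. Next row=LF[15]=6
  step 16: row=6, L[6]='a', prepend. Next row=LF[6]=1
  step 17: row=1, L[1]='n', prepend. Next row=LF[1]=12
  step 18: row=12, L[12]='a', prepend. Next row=LF[12]=3
  step 19: row=3, L[3]='n', prepend. Next row=LF[3]=13
  step 20: row=13, L[13]='a', prepend. Next row=LF[13]=4
  step 21: row=4, L[4]='b', prepend. Next row=LF[4]=5
Reversed output: bananacounterexample$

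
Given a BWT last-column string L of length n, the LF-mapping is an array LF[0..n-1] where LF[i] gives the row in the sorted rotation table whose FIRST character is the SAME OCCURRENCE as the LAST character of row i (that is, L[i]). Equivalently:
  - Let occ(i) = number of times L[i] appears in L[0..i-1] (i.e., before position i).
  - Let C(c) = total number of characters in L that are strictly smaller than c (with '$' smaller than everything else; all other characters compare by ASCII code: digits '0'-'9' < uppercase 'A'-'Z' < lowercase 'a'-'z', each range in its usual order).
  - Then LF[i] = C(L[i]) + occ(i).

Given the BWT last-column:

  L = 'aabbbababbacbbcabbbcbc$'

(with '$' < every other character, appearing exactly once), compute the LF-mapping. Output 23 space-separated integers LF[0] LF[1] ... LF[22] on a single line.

Char counts: '$':1, 'a':6, 'b':12, 'c':4
C (first-col start): C('$')=0, C('a')=1, C('b')=7, C('c')=19
L[0]='a': occ=0, LF[0]=C('a')+0=1+0=1
L[1]='a': occ=1, LF[1]=C('a')+1=1+1=2
L[2]='b': occ=0, LF[2]=C('b')+0=7+0=7
L[3]='b': occ=1, LF[3]=C('b')+1=7+1=8
L[4]='b': occ=2, LF[4]=C('b')+2=7+2=9
L[5]='a': occ=2, LF[5]=C('a')+2=1+2=3
L[6]='b': occ=3, LF[6]=C('b')+3=7+3=10
L[7]='a': occ=3, LF[7]=C('a')+3=1+3=4
L[8]='b': occ=4, LF[8]=C('b')+4=7+4=11
L[9]='b': occ=5, LF[9]=C('b')+5=7+5=12
L[10]='a': occ=4, LF[10]=C('a')+4=1+4=5
L[11]='c': occ=0, LF[11]=C('c')+0=19+0=19
L[12]='b': occ=6, LF[12]=C('b')+6=7+6=13
L[13]='b': occ=7, LF[13]=C('b')+7=7+7=14
L[14]='c': occ=1, LF[14]=C('c')+1=19+1=20
L[15]='a': occ=5, LF[15]=C('a')+5=1+5=6
L[16]='b': occ=8, LF[16]=C('b')+8=7+8=15
L[17]='b': occ=9, LF[17]=C('b')+9=7+9=16
L[18]='b': occ=10, LF[18]=C('b')+10=7+10=17
L[19]='c': occ=2, LF[19]=C('c')+2=19+2=21
L[20]='b': occ=11, LF[20]=C('b')+11=7+11=18
L[21]='c': occ=3, LF[21]=C('c')+3=19+3=22
L[22]='$': occ=0, LF[22]=C('$')+0=0+0=0

Answer: 1 2 7 8 9 3 10 4 11 12 5 19 13 14 20 6 15 16 17 21 18 22 0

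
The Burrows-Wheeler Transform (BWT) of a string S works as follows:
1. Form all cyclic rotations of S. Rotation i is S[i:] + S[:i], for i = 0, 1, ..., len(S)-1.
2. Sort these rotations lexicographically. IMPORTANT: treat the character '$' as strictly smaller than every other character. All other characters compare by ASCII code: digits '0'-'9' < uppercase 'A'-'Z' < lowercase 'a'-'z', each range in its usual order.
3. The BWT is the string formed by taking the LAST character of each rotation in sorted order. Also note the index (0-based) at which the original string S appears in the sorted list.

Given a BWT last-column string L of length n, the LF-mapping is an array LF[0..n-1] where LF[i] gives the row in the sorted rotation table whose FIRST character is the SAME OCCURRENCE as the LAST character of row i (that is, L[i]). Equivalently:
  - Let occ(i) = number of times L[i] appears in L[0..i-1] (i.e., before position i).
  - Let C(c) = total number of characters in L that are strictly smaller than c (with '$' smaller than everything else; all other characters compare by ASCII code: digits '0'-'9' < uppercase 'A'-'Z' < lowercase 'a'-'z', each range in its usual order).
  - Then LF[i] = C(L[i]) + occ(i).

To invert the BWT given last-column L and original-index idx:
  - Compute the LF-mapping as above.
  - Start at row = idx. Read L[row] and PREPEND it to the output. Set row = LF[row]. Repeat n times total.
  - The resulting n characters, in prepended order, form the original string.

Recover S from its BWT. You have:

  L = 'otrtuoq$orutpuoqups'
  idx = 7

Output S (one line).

LF mapping: 1 12 9 13 15 2 7 0 3 10 16 14 5 17 4 8 18 6 11
Walk LF starting at row 7, prepending L[row]:
  step 1: row=7, L[7]='$', prepend. Next row=LF[7]=0
  step 2: row=0, L[0]='o', prepend. Next row=LF[0]=1
  step 3: row=1, L[1]='t', prepend. Next row=LF[1]=12
  step 4: row=12, L[12]='p', prepend. Next row=LF[12]=5
  step 5: row=5, L[5]='o', prepend. Next row=LF[5]=2
  step 6: row=2, L[2]='r', prepend. Next row=LF[2]=9
  step 7: row=9, L[9]='r', prepend. Next row=LF[9]=10
  step 8: row=10, L[10]='u', prepend. Next row=LF[10]=16
  step 9: row=16, L[16]='u', prepend. Next row=LF[16]=18
  step 10: row=18, L[18]='s', prepend. Next row=LF[18]=11
  step 11: row=11, L[11]='t', prepend. Next row=LF[11]=14
  step 12: row=14, L[14]='o', prepend. Next row=LF[14]=4
  step 13: row=4, L[4]='u', prepend. Next row=LF[4]=15
  step 14: row=15, L[15]='q', prepend. Next row=LF[15]=8
  step 15: row=8, L[8]='o', prepend. Next row=LF[8]=3
  step 16: row=3, L[3]='t', prepend. Next row=LF[3]=13
  step 17: row=13, L[13]='u', prepend. Next row=LF[13]=17
  step 18: row=17, L[17]='p', prepend. Next row=LF[17]=6
  step 19: row=6, L[6]='q', prepend. Next row=LF[6]=7
Reversed output: qputoquotsuurropto$

Answer: qputoquotsuurropto$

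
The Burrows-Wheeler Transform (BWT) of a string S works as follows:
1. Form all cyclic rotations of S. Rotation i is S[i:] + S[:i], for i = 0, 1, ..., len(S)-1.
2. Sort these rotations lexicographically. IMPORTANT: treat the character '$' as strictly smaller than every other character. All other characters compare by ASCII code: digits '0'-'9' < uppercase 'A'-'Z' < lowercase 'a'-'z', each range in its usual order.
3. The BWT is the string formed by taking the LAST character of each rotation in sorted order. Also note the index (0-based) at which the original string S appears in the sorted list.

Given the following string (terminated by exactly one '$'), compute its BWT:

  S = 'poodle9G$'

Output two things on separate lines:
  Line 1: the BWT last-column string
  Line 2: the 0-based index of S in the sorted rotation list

Answer: Ge9oldop$
8

Derivation:
All 9 rotations (rotation i = S[i:]+S[:i]):
  rot[0] = poodle9G$
  rot[1] = oodle9G$p
  rot[2] = odle9G$po
  rot[3] = dle9G$poo
  rot[4] = le9G$pood
  rot[5] = e9G$poodl
  rot[6] = 9G$poodle
  rot[7] = G$poodle9
  rot[8] = $poodle9G
Sorted (with $ < everything):
  sorted[0] = $poodle9G  (last char: 'G')
  sorted[1] = 9G$poodle  (last char: 'e')
  sorted[2] = G$poodle9  (last char: '9')
  sorted[3] = dle9G$poo  (last char: 'o')
  sorted[4] = e9G$poodl  (last char: 'l')
  sorted[5] = le9G$pood  (last char: 'd')
  sorted[6] = odle9G$po  (last char: 'o')
  sorted[7] = oodle9G$p  (last char: 'p')
  sorted[8] = poodle9G$  (last char: '$')
Last column: Ge9oldop$
Original string S is at sorted index 8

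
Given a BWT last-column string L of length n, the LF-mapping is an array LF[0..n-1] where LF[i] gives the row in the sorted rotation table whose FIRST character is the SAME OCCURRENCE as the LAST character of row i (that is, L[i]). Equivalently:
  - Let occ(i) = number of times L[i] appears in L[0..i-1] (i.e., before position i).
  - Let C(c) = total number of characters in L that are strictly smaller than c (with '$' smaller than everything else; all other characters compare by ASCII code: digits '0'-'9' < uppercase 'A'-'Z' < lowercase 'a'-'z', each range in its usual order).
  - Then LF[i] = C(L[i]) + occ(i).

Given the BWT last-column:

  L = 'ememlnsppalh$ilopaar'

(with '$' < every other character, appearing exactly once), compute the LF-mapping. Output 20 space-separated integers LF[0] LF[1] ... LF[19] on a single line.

Answer: 4 11 5 12 8 13 19 15 16 1 9 6 0 7 10 14 17 2 3 18

Derivation:
Char counts: '$':1, 'a':3, 'e':2, 'h':1, 'i':1, 'l':3, 'm':2, 'n':1, 'o':1, 'p':3, 'r':1, 's':1
C (first-col start): C('$')=0, C('a')=1, C('e')=4, C('h')=6, C('i')=7, C('l')=8, C('m')=11, C('n')=13, C('o')=14, C('p')=15, C('r')=18, C('s')=19
L[0]='e': occ=0, LF[0]=C('e')+0=4+0=4
L[1]='m': occ=0, LF[1]=C('m')+0=11+0=11
L[2]='e': occ=1, LF[2]=C('e')+1=4+1=5
L[3]='m': occ=1, LF[3]=C('m')+1=11+1=12
L[4]='l': occ=0, LF[4]=C('l')+0=8+0=8
L[5]='n': occ=0, LF[5]=C('n')+0=13+0=13
L[6]='s': occ=0, LF[6]=C('s')+0=19+0=19
L[7]='p': occ=0, LF[7]=C('p')+0=15+0=15
L[8]='p': occ=1, LF[8]=C('p')+1=15+1=16
L[9]='a': occ=0, LF[9]=C('a')+0=1+0=1
L[10]='l': occ=1, LF[10]=C('l')+1=8+1=9
L[11]='h': occ=0, LF[11]=C('h')+0=6+0=6
L[12]='$': occ=0, LF[12]=C('$')+0=0+0=0
L[13]='i': occ=0, LF[13]=C('i')+0=7+0=7
L[14]='l': occ=2, LF[14]=C('l')+2=8+2=10
L[15]='o': occ=0, LF[15]=C('o')+0=14+0=14
L[16]='p': occ=2, LF[16]=C('p')+2=15+2=17
L[17]='a': occ=1, LF[17]=C('a')+1=1+1=2
L[18]='a': occ=2, LF[18]=C('a')+2=1+2=3
L[19]='r': occ=0, LF[19]=C('r')+0=18+0=18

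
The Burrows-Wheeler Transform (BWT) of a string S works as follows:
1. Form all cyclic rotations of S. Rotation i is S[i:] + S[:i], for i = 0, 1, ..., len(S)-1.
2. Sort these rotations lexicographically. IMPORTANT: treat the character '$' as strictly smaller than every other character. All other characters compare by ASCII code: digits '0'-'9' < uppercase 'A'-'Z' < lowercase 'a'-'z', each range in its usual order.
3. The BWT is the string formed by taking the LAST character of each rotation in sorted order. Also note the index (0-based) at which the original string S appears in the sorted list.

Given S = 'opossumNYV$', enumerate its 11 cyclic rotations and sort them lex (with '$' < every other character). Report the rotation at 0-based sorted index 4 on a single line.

All 11 rotations (rotation i = S[i:]+S[:i]):
  rot[0] = opossumNYV$
  rot[1] = possumNYV$o
  rot[2] = ossumNYV$op
  rot[3] = ssumNYV$opo
  rot[4] = sumNYV$opos
  rot[5] = umNYV$oposs
  rot[6] = mNYV$opossu
  rot[7] = NYV$opossum
  rot[8] = YV$opossumN
  rot[9] = V$opossumNY
  rot[10] = $opossumNYV
Sorted (with $ < everything):
  sorted[0] = $opossumNYV
  sorted[1] = NYV$opossum
  sorted[2] = V$opossumNY
  sorted[3] = YV$opossumN
  sorted[4] = mNYV$opossu
  sorted[5] = opossumNYV$
  sorted[6] = ossumNYV$op
  sorted[7] = possumNYV$o
  sorted[8] = ssumNYV$opo
  sorted[9] = sumNYV$opos
  sorted[10] = umNYV$oposs
sorted[4] = mNYV$opossu

Answer: mNYV$opossu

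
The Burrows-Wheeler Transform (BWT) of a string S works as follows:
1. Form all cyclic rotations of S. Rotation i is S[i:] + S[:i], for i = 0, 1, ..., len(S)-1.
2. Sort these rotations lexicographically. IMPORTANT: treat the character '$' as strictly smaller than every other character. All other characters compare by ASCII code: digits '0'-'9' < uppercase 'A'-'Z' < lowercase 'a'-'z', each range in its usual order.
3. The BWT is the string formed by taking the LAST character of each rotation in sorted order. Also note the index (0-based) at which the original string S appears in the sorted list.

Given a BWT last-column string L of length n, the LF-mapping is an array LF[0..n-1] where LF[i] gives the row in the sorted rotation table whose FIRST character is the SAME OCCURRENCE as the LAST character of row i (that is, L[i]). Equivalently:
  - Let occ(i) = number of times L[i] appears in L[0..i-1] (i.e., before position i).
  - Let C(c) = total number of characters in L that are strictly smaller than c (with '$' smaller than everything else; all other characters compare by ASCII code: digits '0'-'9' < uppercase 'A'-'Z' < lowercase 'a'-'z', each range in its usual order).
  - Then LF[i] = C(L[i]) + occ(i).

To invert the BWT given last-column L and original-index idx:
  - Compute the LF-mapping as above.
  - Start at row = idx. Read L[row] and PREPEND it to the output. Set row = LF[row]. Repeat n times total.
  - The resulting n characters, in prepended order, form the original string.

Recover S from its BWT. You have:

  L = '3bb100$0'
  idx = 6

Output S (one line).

LF mapping: 5 6 7 4 1 2 0 3
Walk LF starting at row 6, prepending L[row]:
  step 1: row=6, L[6]='$', prepend. Next row=LF[6]=0
  step 2: row=0, L[0]='3', prepend. Next row=LF[0]=5
  step 3: row=5, L[5]='0', prepend. Next row=LF[5]=2
  step 4: row=2, L[2]='b', prepend. Next row=LF[2]=7
  step 5: row=7, L[7]='0', prepend. Next row=LF[7]=3
  step 6: row=3, L[3]='1', prepend. Next row=LF[3]=4
  step 7: row=4, L[4]='0', prepend. Next row=LF[4]=1
  step 8: row=1, L[1]='b', prepend. Next row=LF[1]=6
Reversed output: b010b03$

Answer: b010b03$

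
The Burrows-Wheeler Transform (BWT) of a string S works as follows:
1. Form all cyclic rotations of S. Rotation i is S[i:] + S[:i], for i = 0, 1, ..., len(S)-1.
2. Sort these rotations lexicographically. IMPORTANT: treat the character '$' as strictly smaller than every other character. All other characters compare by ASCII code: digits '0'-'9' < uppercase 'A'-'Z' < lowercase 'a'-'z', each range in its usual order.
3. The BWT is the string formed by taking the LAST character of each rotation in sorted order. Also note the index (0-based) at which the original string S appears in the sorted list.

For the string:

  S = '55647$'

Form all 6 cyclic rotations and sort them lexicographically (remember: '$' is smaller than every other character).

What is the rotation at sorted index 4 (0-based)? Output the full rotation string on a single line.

Answer: 647$55

Derivation:
All 6 rotations (rotation i = S[i:]+S[:i]):
  rot[0] = 55647$
  rot[1] = 5647$5
  rot[2] = 647$55
  rot[3] = 47$556
  rot[4] = 7$5564
  rot[5] = $55647
Sorted (with $ < everything):
  sorted[0] = $55647
  sorted[1] = 47$556
  sorted[2] = 55647$
  sorted[3] = 5647$5
  sorted[4] = 647$55
  sorted[5] = 7$5564
sorted[4] = 647$55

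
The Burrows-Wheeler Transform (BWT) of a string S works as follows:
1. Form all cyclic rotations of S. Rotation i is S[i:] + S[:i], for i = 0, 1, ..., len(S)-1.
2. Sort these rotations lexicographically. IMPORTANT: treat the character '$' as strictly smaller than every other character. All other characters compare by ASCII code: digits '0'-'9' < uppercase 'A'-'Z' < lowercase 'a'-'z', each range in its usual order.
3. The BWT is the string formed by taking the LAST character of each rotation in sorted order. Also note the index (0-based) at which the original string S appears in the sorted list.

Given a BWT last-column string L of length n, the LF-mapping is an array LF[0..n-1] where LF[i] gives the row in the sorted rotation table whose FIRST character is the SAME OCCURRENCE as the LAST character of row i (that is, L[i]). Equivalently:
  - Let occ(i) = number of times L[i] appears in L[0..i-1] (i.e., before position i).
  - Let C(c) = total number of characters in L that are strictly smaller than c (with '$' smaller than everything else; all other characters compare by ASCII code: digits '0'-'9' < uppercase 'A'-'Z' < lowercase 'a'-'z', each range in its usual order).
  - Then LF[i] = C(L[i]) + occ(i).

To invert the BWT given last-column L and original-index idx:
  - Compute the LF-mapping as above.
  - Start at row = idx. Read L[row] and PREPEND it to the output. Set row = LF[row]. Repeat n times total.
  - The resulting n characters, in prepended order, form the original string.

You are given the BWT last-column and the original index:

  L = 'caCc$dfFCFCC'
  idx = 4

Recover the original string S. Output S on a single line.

Answer: CfFcCdFaCCc$

Derivation:
LF mapping: 8 7 1 9 0 10 11 5 2 6 3 4
Walk LF starting at row 4, prepending L[row]:
  step 1: row=4, L[4]='$', prepend. Next row=LF[4]=0
  step 2: row=0, L[0]='c', prepend. Next row=LF[0]=8
  step 3: row=8, L[8]='C', prepend. Next row=LF[8]=2
  step 4: row=2, L[2]='C', prepend. Next row=LF[2]=1
  step 5: row=1, L[1]='a', prepend. Next row=LF[1]=7
  step 6: row=7, L[7]='F', prepend. Next row=LF[7]=5
  step 7: row=5, L[5]='d', prepend. Next row=LF[5]=10
  step 8: row=10, L[10]='C', prepend. Next row=LF[10]=3
  step 9: row=3, L[3]='c', prepend. Next row=LF[3]=9
  step 10: row=9, L[9]='F', prepend. Next row=LF[9]=6
  step 11: row=6, L[6]='f', prepend. Next row=LF[6]=11
  step 12: row=11, L[11]='C', prepend. Next row=LF[11]=4
Reversed output: CfFcCdFaCCc$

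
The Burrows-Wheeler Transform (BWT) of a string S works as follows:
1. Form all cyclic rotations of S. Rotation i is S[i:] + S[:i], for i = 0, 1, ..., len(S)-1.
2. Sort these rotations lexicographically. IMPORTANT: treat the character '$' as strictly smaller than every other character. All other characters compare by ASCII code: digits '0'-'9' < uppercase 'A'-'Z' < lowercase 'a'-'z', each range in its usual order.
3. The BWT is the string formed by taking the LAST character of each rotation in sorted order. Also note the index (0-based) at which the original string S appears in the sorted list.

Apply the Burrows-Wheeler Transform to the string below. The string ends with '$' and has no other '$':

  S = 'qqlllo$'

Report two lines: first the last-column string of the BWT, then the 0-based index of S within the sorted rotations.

Answer: oqlllq$
6

Derivation:
All 7 rotations (rotation i = S[i:]+S[:i]):
  rot[0] = qqlllo$
  rot[1] = qlllo$q
  rot[2] = lllo$qq
  rot[3] = llo$qql
  rot[4] = lo$qqll
  rot[5] = o$qqlll
  rot[6] = $qqlllo
Sorted (with $ < everything):
  sorted[0] = $qqlllo  (last char: 'o')
  sorted[1] = lllo$qq  (last char: 'q')
  sorted[2] = llo$qql  (last char: 'l')
  sorted[3] = lo$qqll  (last char: 'l')
  sorted[4] = o$qqlll  (last char: 'l')
  sorted[5] = qlllo$q  (last char: 'q')
  sorted[6] = qqlllo$  (last char: '$')
Last column: oqlllq$
Original string S is at sorted index 6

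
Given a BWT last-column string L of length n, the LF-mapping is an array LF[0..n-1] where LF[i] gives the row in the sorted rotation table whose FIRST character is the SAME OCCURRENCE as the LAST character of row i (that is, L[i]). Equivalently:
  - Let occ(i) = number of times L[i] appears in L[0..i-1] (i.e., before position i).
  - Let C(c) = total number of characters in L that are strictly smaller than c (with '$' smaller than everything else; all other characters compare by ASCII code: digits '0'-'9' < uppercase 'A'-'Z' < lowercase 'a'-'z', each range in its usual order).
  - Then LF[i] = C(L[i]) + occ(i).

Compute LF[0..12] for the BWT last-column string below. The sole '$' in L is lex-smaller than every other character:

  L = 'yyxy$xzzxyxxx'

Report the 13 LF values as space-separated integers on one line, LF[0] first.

Char counts: '$':1, 'x':6, 'y':4, 'z':2
C (first-col start): C('$')=0, C('x')=1, C('y')=7, C('z')=11
L[0]='y': occ=0, LF[0]=C('y')+0=7+0=7
L[1]='y': occ=1, LF[1]=C('y')+1=7+1=8
L[2]='x': occ=0, LF[2]=C('x')+0=1+0=1
L[3]='y': occ=2, LF[3]=C('y')+2=7+2=9
L[4]='$': occ=0, LF[4]=C('$')+0=0+0=0
L[5]='x': occ=1, LF[5]=C('x')+1=1+1=2
L[6]='z': occ=0, LF[6]=C('z')+0=11+0=11
L[7]='z': occ=1, LF[7]=C('z')+1=11+1=12
L[8]='x': occ=2, LF[8]=C('x')+2=1+2=3
L[9]='y': occ=3, LF[9]=C('y')+3=7+3=10
L[10]='x': occ=3, LF[10]=C('x')+3=1+3=4
L[11]='x': occ=4, LF[11]=C('x')+4=1+4=5
L[12]='x': occ=5, LF[12]=C('x')+5=1+5=6

Answer: 7 8 1 9 0 2 11 12 3 10 4 5 6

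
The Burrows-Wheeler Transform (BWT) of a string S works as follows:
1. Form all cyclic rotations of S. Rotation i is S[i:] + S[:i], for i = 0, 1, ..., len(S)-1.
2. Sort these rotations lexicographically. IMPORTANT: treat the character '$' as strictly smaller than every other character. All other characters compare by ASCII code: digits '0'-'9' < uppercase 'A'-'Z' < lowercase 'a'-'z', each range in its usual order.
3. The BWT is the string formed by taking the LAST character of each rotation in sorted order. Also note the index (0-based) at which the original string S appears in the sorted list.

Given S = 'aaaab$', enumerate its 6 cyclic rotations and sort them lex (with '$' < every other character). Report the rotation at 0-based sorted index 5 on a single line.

All 6 rotations (rotation i = S[i:]+S[:i]):
  rot[0] = aaaab$
  rot[1] = aaab$a
  rot[2] = aab$aa
  rot[3] = ab$aaa
  rot[4] = b$aaaa
  rot[5] = $aaaab
Sorted (with $ < everything):
  sorted[0] = $aaaab
  sorted[1] = aaaab$
  sorted[2] = aaab$a
  sorted[3] = aab$aa
  sorted[4] = ab$aaa
  sorted[5] = b$aaaa
sorted[5] = b$aaaa

Answer: b$aaaa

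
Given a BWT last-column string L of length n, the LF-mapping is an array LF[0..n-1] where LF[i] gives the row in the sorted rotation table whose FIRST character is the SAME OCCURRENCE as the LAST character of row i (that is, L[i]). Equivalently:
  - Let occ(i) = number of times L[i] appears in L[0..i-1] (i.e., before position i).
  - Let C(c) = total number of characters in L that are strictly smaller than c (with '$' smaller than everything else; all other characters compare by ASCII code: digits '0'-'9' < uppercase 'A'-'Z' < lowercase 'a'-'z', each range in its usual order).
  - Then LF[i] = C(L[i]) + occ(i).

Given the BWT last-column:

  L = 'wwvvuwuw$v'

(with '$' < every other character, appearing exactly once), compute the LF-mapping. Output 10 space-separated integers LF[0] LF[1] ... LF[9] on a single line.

Answer: 6 7 3 4 1 8 2 9 0 5

Derivation:
Char counts: '$':1, 'u':2, 'v':3, 'w':4
C (first-col start): C('$')=0, C('u')=1, C('v')=3, C('w')=6
L[0]='w': occ=0, LF[0]=C('w')+0=6+0=6
L[1]='w': occ=1, LF[1]=C('w')+1=6+1=7
L[2]='v': occ=0, LF[2]=C('v')+0=3+0=3
L[3]='v': occ=1, LF[3]=C('v')+1=3+1=4
L[4]='u': occ=0, LF[4]=C('u')+0=1+0=1
L[5]='w': occ=2, LF[5]=C('w')+2=6+2=8
L[6]='u': occ=1, LF[6]=C('u')+1=1+1=2
L[7]='w': occ=3, LF[7]=C('w')+3=6+3=9
L[8]='$': occ=0, LF[8]=C('$')+0=0+0=0
L[9]='v': occ=2, LF[9]=C('v')+2=3+2=5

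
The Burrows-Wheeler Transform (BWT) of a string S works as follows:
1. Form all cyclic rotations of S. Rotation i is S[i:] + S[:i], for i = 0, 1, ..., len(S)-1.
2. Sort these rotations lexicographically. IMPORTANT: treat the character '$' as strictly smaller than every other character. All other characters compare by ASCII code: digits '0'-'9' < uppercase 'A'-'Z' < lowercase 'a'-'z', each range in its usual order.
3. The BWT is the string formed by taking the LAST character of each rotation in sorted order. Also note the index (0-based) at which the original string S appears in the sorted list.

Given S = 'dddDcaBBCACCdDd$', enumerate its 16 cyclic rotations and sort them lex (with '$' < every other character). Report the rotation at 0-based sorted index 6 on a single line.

All 16 rotations (rotation i = S[i:]+S[:i]):
  rot[0] = dddDcaBBCACCdDd$
  rot[1] = ddDcaBBCACCdDd$d
  rot[2] = dDcaBBCACCdDd$dd
  rot[3] = DcaBBCACCdDd$ddd
  rot[4] = caBBCACCdDd$dddD
  rot[5] = aBBCACCdDd$dddDc
  rot[6] = BBCACCdDd$dddDca
  rot[7] = BCACCdDd$dddDcaB
  rot[8] = CACCdDd$dddDcaBB
  rot[9] = ACCdDd$dddDcaBBC
  rot[10] = CCdDd$dddDcaBBCA
  rot[11] = CdDd$dddDcaBBCAC
  rot[12] = dDd$dddDcaBBCACC
  rot[13] = Dd$dddDcaBBCACCd
  rot[14] = d$dddDcaBBCACCdD
  rot[15] = $dddDcaBBCACCdDd
Sorted (with $ < everything):
  sorted[0] = $dddDcaBBCACCdDd
  sorted[1] = ACCdDd$dddDcaBBC
  sorted[2] = BBCACCdDd$dddDca
  sorted[3] = BCACCdDd$dddDcaB
  sorted[4] = CACCdDd$dddDcaBB
  sorted[5] = CCdDd$dddDcaBBCA
  sorted[6] = CdDd$dddDcaBBCAC
  sorted[7] = DcaBBCACCdDd$ddd
  sorted[8] = Dd$dddDcaBBCACCd
  sorted[9] = aBBCACCdDd$dddDc
  sorted[10] = caBBCACCdDd$dddD
  sorted[11] = d$dddDcaBBCACCdD
  sorted[12] = dDcaBBCACCdDd$dd
  sorted[13] = dDd$dddDcaBBCACC
  sorted[14] = ddDcaBBCACCdDd$d
  sorted[15] = dddDcaBBCACCdDd$
sorted[6] = CdDd$dddDcaBBCAC

Answer: CdDd$dddDcaBBCAC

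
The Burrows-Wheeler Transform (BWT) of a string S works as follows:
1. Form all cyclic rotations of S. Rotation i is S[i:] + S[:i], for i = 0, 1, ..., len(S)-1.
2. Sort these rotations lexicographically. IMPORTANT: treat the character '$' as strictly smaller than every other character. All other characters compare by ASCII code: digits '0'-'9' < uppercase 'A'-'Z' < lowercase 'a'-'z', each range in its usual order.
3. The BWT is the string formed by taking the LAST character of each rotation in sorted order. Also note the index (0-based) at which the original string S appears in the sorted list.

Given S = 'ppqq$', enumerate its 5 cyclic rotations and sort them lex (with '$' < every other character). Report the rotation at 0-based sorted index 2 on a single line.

All 5 rotations (rotation i = S[i:]+S[:i]):
  rot[0] = ppqq$
  rot[1] = pqq$p
  rot[2] = qq$pp
  rot[3] = q$ppq
  rot[4] = $ppqq
Sorted (with $ < everything):
  sorted[0] = $ppqq
  sorted[1] = ppqq$
  sorted[2] = pqq$p
  sorted[3] = q$ppq
  sorted[4] = qq$pp
sorted[2] = pqq$p

Answer: pqq$p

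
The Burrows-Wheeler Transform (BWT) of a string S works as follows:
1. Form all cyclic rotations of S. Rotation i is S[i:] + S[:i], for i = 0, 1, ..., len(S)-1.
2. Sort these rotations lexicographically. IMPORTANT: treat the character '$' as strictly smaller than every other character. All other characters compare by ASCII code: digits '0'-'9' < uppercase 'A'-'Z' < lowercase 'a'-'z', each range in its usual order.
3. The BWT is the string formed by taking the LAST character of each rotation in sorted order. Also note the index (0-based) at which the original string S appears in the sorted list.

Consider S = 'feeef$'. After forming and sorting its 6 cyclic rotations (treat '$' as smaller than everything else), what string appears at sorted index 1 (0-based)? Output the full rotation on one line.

Answer: eeef$f

Derivation:
All 6 rotations (rotation i = S[i:]+S[:i]):
  rot[0] = feeef$
  rot[1] = eeef$f
  rot[2] = eef$fe
  rot[3] = ef$fee
  rot[4] = f$feee
  rot[5] = $feeef
Sorted (with $ < everything):
  sorted[0] = $feeef
  sorted[1] = eeef$f
  sorted[2] = eef$fe
  sorted[3] = ef$fee
  sorted[4] = f$feee
  sorted[5] = feeef$
sorted[1] = eeef$f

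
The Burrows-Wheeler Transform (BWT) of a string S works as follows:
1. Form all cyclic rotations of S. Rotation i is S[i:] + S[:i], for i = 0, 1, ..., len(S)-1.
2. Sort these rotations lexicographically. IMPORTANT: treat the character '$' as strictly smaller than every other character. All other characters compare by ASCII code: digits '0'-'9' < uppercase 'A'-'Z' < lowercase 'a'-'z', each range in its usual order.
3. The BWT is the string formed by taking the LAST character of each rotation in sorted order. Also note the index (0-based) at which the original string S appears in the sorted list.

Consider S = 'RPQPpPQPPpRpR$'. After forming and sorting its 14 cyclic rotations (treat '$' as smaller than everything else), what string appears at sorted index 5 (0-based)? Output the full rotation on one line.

All 14 rotations (rotation i = S[i:]+S[:i]):
  rot[0] = RPQPpPQPPpRpR$
  rot[1] = PQPpPQPPpRpR$R
  rot[2] = QPpPQPPpRpR$RP
  rot[3] = PpPQPPpRpR$RPQ
  rot[4] = pPQPPpRpR$RPQP
  rot[5] = PQPPpRpR$RPQPp
  rot[6] = QPPpRpR$RPQPpP
  rot[7] = PPpRpR$RPQPpPQ
  rot[8] = PpRpR$RPQPpPQP
  rot[9] = pRpR$RPQPpPQPP
  rot[10] = RpR$RPQPpPQPPp
  rot[11] = pR$RPQPpPQPPpR
  rot[12] = R$RPQPpPQPPpRp
  rot[13] = $RPQPpPQPPpRpR
Sorted (with $ < everything):
  sorted[0] = $RPQPpPQPPpRpR
  sorted[1] = PPpRpR$RPQPpPQ
  sorted[2] = PQPPpRpR$RPQPp
  sorted[3] = PQPpPQPPpRpR$R
  sorted[4] = PpPQPPpRpR$RPQ
  sorted[5] = PpRpR$RPQPpPQP
  sorted[6] = QPPpRpR$RPQPpP
  sorted[7] = QPpPQPPpRpR$RP
  sorted[8] = R$RPQPpPQPPpRp
  sorted[9] = RPQPpPQPPpRpR$
  sorted[10] = RpR$RPQPpPQPPp
  sorted[11] = pPQPPpRpR$RPQP
  sorted[12] = pR$RPQPpPQPPpR
  sorted[13] = pRpR$RPQPpPQPP
sorted[5] = PpRpR$RPQPpPQP

Answer: PpRpR$RPQPpPQP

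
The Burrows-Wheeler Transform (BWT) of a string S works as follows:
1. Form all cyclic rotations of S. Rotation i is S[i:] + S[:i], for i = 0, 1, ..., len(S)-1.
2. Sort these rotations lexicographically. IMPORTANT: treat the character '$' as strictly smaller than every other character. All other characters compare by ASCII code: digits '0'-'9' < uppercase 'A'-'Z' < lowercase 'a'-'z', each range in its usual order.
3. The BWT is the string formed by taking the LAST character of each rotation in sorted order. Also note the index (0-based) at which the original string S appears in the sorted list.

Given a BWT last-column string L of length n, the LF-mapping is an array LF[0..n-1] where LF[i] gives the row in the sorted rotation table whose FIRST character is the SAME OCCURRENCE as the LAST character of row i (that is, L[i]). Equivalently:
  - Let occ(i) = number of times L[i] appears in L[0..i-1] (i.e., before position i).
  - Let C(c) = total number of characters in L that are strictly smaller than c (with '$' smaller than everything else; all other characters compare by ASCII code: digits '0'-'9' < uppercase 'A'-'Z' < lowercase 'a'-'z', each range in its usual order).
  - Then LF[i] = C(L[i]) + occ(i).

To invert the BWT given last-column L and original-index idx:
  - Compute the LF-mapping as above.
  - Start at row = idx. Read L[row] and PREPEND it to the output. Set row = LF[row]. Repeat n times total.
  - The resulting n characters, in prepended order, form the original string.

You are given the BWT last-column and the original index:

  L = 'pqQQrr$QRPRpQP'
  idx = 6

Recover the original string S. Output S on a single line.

Answer: QrQQPrQRRpqPp$

Derivation:
LF mapping: 9 11 3 4 12 13 0 5 7 1 8 10 6 2
Walk LF starting at row 6, prepending L[row]:
  step 1: row=6, L[6]='$', prepend. Next row=LF[6]=0
  step 2: row=0, L[0]='p', prepend. Next row=LF[0]=9
  step 3: row=9, L[9]='P', prepend. Next row=LF[9]=1
  step 4: row=1, L[1]='q', prepend. Next row=LF[1]=11
  step 5: row=11, L[11]='p', prepend. Next row=LF[11]=10
  step 6: row=10, L[10]='R', prepend. Next row=LF[10]=8
  step 7: row=8, L[8]='R', prepend. Next row=LF[8]=7
  step 8: row=7, L[7]='Q', prepend. Next row=LF[7]=5
  step 9: row=5, L[5]='r', prepend. Next row=LF[5]=13
  step 10: row=13, L[13]='P', prepend. Next row=LF[13]=2
  step 11: row=2, L[2]='Q', prepend. Next row=LF[2]=3
  step 12: row=3, L[3]='Q', prepend. Next row=LF[3]=4
  step 13: row=4, L[4]='r', prepend. Next row=LF[4]=12
  step 14: row=12, L[12]='Q', prepend. Next row=LF[12]=6
Reversed output: QrQQPrQRRpqPp$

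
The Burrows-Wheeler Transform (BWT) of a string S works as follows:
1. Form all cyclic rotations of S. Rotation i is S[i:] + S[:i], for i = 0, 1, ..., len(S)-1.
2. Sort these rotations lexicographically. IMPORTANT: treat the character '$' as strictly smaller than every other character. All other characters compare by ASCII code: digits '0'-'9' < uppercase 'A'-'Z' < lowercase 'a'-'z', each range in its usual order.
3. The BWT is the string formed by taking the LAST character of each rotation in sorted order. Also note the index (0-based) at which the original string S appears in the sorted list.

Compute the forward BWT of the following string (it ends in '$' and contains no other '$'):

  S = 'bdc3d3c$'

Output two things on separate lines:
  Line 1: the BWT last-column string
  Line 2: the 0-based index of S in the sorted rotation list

All 8 rotations (rotation i = S[i:]+S[:i]):
  rot[0] = bdc3d3c$
  rot[1] = dc3d3c$b
  rot[2] = c3d3c$bd
  rot[3] = 3d3c$bdc
  rot[4] = d3c$bdc3
  rot[5] = 3c$bdc3d
  rot[6] = c$bdc3d3
  rot[7] = $bdc3d3c
Sorted (with $ < everything):
  sorted[0] = $bdc3d3c  (last char: 'c')
  sorted[1] = 3c$bdc3d  (last char: 'd')
  sorted[2] = 3d3c$bdc  (last char: 'c')
  sorted[3] = bdc3d3c$  (last char: '$')
  sorted[4] = c$bdc3d3  (last char: '3')
  sorted[5] = c3d3c$bd  (last char: 'd')
  sorted[6] = d3c$bdc3  (last char: '3')
  sorted[7] = dc3d3c$b  (last char: 'b')
Last column: cdc$3d3b
Original string S is at sorted index 3

Answer: cdc$3d3b
3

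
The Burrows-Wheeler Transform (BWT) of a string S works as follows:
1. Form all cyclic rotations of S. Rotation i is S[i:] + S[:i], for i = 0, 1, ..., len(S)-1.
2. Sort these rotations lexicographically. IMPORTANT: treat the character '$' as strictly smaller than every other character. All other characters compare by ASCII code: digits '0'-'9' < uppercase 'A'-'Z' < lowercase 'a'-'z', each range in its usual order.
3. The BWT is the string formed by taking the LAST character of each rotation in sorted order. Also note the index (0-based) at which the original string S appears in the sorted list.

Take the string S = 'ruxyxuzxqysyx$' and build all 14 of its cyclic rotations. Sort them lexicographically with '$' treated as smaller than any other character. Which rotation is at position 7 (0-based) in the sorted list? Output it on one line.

All 14 rotations (rotation i = S[i:]+S[:i]):
  rot[0] = ruxyxuzxqysyx$
  rot[1] = uxyxuzxqysyx$r
  rot[2] = xyxuzxqysyx$ru
  rot[3] = yxuzxqysyx$rux
  rot[4] = xuzxqysyx$ruxy
  rot[5] = uzxqysyx$ruxyx
  rot[6] = zxqysyx$ruxyxu
  rot[7] = xqysyx$ruxyxuz
  rot[8] = qysyx$ruxyxuzx
  rot[9] = ysyx$ruxyxuzxq
  rot[10] = syx$ruxyxuzxqy
  rot[11] = yx$ruxyxuzxqys
  rot[12] = x$ruxyxuzxqysy
  rot[13] = $ruxyxuzxqysyx
Sorted (with $ < everything):
  sorted[0] = $ruxyxuzxqysyx
  sorted[1] = qysyx$ruxyxuzx
  sorted[2] = ruxyxuzxqysyx$
  sorted[3] = syx$ruxyxuzxqy
  sorted[4] = uxyxuzxqysyx$r
  sorted[5] = uzxqysyx$ruxyx
  sorted[6] = x$ruxyxuzxqysy
  sorted[7] = xqysyx$ruxyxuz
  sorted[8] = xuzxqysyx$ruxy
  sorted[9] = xyxuzxqysyx$ru
  sorted[10] = ysyx$ruxyxuzxq
  sorted[11] = yx$ruxyxuzxqys
  sorted[12] = yxuzxqysyx$rux
  sorted[13] = zxqysyx$ruxyxu
sorted[7] = xqysyx$ruxyxuz

Answer: xqysyx$ruxyxuz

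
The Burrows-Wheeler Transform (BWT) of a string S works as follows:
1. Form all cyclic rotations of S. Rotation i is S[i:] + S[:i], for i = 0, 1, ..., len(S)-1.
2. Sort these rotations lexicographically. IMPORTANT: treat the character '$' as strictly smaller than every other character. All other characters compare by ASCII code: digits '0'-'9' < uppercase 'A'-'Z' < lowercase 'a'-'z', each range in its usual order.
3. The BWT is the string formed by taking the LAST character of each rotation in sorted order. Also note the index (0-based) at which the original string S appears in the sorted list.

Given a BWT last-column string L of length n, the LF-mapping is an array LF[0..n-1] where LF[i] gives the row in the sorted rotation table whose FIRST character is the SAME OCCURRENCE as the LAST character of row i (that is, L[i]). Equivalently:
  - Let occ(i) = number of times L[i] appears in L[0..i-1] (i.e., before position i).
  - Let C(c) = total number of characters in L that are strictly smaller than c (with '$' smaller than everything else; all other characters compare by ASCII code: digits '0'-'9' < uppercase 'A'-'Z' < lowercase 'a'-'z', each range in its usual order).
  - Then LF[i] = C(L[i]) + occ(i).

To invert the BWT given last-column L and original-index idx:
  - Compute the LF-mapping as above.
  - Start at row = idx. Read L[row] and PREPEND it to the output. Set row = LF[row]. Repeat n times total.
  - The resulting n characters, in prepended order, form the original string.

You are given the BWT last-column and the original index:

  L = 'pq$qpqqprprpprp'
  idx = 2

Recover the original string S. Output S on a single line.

Answer: ppqpprrqpqprqp$

Derivation:
LF mapping: 1 8 0 9 2 10 11 3 12 4 13 5 6 14 7
Walk LF starting at row 2, prepending L[row]:
  step 1: row=2, L[2]='$', prepend. Next row=LF[2]=0
  step 2: row=0, L[0]='p', prepend. Next row=LF[0]=1
  step 3: row=1, L[1]='q', prepend. Next row=LF[1]=8
  step 4: row=8, L[8]='r', prepend. Next row=LF[8]=12
  step 5: row=12, L[12]='p', prepend. Next row=LF[12]=6
  step 6: row=6, L[6]='q', prepend. Next row=LF[6]=11
  step 7: row=11, L[11]='p', prepend. Next row=LF[11]=5
  step 8: row=5, L[5]='q', prepend. Next row=LF[5]=10
  step 9: row=10, L[10]='r', prepend. Next row=LF[10]=13
  step 10: row=13, L[13]='r', prepend. Next row=LF[13]=14
  step 11: row=14, L[14]='p', prepend. Next row=LF[14]=7
  step 12: row=7, L[7]='p', prepend. Next row=LF[7]=3
  step 13: row=3, L[3]='q', prepend. Next row=LF[3]=9
  step 14: row=9, L[9]='p', prepend. Next row=LF[9]=4
  step 15: row=4, L[4]='p', prepend. Next row=LF[4]=2
Reversed output: ppqpprrqpqprqp$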